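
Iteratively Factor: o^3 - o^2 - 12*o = (o + 3)*(o^2 - 4*o) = (o - 4)*(o + 3)*(o)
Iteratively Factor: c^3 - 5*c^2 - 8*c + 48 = (c - 4)*(c^2 - c - 12) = (c - 4)*(c + 3)*(c - 4)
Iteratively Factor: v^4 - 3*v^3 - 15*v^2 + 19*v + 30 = (v + 3)*(v^3 - 6*v^2 + 3*v + 10) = (v - 5)*(v + 3)*(v^2 - v - 2) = (v - 5)*(v - 2)*(v + 3)*(v + 1)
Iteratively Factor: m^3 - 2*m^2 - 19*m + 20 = (m + 4)*(m^2 - 6*m + 5) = (m - 5)*(m + 4)*(m - 1)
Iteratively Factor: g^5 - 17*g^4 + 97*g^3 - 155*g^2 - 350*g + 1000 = (g - 5)*(g^4 - 12*g^3 + 37*g^2 + 30*g - 200) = (g - 5)^2*(g^3 - 7*g^2 + 2*g + 40) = (g - 5)^2*(g - 4)*(g^2 - 3*g - 10) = (g - 5)^3*(g - 4)*(g + 2)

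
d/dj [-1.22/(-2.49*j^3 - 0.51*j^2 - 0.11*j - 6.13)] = (-9.1134*j^2 - 1.2444*j - 0.1342)/(2.49*j^3 + 0.51*j^2 + 0.11*j + 6.13)^2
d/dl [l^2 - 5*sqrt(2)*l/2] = 2*l - 5*sqrt(2)/2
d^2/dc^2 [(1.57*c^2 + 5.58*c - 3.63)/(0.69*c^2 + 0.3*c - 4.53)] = (8.88178419700125e-16*c^4 + 4.663296*c^3 + 19.074636*c^2 + 100.139976*c + 56.256084)/(0.328509*c^6 + 0.42849*c^5 - 6.283899*c^4 - 5.59926*c^3 + 41.255163*c^2 + 18.46881*c - 92.959677)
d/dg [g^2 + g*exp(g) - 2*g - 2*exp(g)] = g*exp(g) + 2*g - exp(g) - 2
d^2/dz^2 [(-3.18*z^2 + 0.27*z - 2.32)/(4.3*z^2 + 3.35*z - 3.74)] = (101.6004*z^3 - 564.22536*z^2 - 174.46476*z - 208.888356)/(79.507*z^6 + 185.8245*z^5 - 62.68755*z^4 - 285.652825*z^3 + 54.52359*z^2 + 140.57538*z - 52.313624)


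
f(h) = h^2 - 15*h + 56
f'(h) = 2*h - 15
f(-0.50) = 63.75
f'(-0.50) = -16.00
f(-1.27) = 76.66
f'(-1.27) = -17.54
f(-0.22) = 59.35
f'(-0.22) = -15.44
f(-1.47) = 80.21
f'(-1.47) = -17.94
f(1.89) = 31.22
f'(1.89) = -11.22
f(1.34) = 37.70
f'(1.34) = -12.32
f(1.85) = 31.67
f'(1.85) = -11.30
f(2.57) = 24.05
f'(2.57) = -9.86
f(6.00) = 2.00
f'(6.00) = -3.00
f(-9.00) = 272.00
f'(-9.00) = -33.00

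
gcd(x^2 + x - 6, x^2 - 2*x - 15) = x + 3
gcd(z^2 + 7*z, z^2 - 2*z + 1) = 1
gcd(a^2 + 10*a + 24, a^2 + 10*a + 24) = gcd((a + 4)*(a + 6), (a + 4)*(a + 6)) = a^2 + 10*a + 24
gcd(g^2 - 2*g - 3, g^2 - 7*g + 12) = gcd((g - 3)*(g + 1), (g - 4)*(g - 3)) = g - 3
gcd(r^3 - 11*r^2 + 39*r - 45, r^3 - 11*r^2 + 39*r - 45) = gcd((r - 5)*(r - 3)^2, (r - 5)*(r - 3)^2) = r^3 - 11*r^2 + 39*r - 45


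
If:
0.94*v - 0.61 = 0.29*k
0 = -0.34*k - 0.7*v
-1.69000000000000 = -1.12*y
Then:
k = -0.82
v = 0.40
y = 1.51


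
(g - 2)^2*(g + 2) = g^3 - 2*g^2 - 4*g + 8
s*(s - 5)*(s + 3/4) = s^3 - 17*s^2/4 - 15*s/4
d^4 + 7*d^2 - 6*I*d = d*(d - 2*I)*(d - I)*(d + 3*I)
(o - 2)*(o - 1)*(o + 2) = o^3 - o^2 - 4*o + 4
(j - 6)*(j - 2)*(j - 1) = j^3 - 9*j^2 + 20*j - 12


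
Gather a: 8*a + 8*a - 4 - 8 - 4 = 16*a - 16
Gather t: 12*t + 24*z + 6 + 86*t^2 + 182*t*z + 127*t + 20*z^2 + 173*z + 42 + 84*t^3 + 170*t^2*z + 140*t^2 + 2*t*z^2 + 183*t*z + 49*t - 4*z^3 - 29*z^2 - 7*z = 84*t^3 + t^2*(170*z + 226) + t*(2*z^2 + 365*z + 188) - 4*z^3 - 9*z^2 + 190*z + 48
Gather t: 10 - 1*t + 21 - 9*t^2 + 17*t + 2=-9*t^2 + 16*t + 33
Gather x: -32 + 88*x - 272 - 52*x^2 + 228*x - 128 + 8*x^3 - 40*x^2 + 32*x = 8*x^3 - 92*x^2 + 348*x - 432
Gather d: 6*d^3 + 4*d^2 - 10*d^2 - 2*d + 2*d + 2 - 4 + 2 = 6*d^3 - 6*d^2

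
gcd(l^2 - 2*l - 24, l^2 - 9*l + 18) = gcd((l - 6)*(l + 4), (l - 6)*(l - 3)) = l - 6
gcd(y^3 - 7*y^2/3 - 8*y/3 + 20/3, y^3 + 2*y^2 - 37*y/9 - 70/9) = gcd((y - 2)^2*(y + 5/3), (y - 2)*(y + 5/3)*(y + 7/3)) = y^2 - y/3 - 10/3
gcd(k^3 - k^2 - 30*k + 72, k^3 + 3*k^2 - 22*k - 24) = k^2 + 2*k - 24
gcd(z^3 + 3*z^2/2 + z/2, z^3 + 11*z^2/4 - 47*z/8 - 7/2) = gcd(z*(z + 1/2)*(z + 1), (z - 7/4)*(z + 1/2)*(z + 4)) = z + 1/2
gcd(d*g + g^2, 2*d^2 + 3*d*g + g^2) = d + g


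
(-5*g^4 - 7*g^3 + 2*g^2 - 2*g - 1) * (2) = -10*g^4 - 14*g^3 + 4*g^2 - 4*g - 2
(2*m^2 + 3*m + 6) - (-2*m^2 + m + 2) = 4*m^2 + 2*m + 4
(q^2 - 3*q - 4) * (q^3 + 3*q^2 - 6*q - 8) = q^5 - 19*q^3 - 2*q^2 + 48*q + 32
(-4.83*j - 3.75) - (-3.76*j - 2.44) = -1.07*j - 1.31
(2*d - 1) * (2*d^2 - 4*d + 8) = 4*d^3 - 10*d^2 + 20*d - 8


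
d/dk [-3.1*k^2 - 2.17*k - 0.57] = -6.2*k - 2.17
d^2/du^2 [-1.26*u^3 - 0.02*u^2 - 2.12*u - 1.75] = -7.56*u - 0.04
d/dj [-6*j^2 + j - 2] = 1 - 12*j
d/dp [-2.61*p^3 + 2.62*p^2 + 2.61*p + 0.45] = -7.83*p^2 + 5.24*p + 2.61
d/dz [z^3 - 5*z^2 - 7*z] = 3*z^2 - 10*z - 7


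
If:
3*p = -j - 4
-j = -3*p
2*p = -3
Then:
No Solution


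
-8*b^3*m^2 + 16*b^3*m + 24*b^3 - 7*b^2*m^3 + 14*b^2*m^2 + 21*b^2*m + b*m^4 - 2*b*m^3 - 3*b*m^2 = (-8*b + m)*(b + m)*(m - 3)*(b*m + b)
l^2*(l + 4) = l^3 + 4*l^2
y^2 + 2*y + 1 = (y + 1)^2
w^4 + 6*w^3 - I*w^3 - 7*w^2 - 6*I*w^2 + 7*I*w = w*(w + 7)*(-I*w + I)*(I*w + 1)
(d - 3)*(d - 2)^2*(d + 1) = d^4 - 6*d^3 + 9*d^2 + 4*d - 12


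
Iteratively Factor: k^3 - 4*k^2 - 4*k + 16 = (k - 2)*(k^2 - 2*k - 8) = (k - 2)*(k + 2)*(k - 4)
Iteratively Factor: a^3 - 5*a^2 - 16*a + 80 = (a - 5)*(a^2 - 16) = (a - 5)*(a - 4)*(a + 4)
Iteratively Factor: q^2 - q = (q)*(q - 1)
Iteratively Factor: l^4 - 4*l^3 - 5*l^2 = (l)*(l^3 - 4*l^2 - 5*l) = l^2*(l^2 - 4*l - 5) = l^2*(l - 5)*(l + 1)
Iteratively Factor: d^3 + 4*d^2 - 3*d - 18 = (d + 3)*(d^2 + d - 6) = (d + 3)^2*(d - 2)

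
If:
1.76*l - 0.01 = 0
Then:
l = 0.01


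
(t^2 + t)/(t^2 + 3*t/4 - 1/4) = 4*t/(4*t - 1)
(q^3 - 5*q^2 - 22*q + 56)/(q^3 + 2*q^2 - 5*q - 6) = (q^2 - 3*q - 28)/(q^2 + 4*q + 3)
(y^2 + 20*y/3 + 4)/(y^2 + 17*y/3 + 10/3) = (y + 6)/(y + 5)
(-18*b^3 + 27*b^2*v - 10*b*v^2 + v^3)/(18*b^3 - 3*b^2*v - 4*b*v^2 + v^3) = (6*b^2 - 7*b*v + v^2)/(-6*b^2 - b*v + v^2)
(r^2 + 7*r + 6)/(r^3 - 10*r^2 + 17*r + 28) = (r + 6)/(r^2 - 11*r + 28)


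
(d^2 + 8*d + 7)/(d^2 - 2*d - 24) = (d^2 + 8*d + 7)/(d^2 - 2*d - 24)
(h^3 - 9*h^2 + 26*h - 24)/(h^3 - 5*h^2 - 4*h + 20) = (h^2 - 7*h + 12)/(h^2 - 3*h - 10)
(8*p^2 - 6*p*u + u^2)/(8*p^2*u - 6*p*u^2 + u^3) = 1/u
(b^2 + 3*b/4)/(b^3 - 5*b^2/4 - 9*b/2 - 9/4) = b/(b^2 - 2*b - 3)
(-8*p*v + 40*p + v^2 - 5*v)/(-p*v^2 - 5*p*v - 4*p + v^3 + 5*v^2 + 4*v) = (8*p*v - 40*p - v^2 + 5*v)/(p*v^2 + 5*p*v + 4*p - v^3 - 5*v^2 - 4*v)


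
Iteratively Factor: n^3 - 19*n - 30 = (n + 2)*(n^2 - 2*n - 15) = (n - 5)*(n + 2)*(n + 3)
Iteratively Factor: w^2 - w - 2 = (w - 2)*(w + 1)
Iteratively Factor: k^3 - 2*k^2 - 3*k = (k + 1)*(k^2 - 3*k) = (k - 3)*(k + 1)*(k)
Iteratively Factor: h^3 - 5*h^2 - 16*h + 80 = (h - 5)*(h^2 - 16) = (h - 5)*(h - 4)*(h + 4)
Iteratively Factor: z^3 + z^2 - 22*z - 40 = (z - 5)*(z^2 + 6*z + 8) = (z - 5)*(z + 2)*(z + 4)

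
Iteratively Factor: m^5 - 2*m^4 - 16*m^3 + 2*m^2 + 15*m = (m)*(m^4 - 2*m^3 - 16*m^2 + 2*m + 15) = m*(m + 1)*(m^3 - 3*m^2 - 13*m + 15) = m*(m - 1)*(m + 1)*(m^2 - 2*m - 15) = m*(m - 5)*(m - 1)*(m + 1)*(m + 3)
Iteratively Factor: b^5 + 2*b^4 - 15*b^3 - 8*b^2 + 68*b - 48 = (b + 4)*(b^4 - 2*b^3 - 7*b^2 + 20*b - 12) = (b - 2)*(b + 4)*(b^3 - 7*b + 6) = (b - 2)*(b - 1)*(b + 4)*(b^2 + b - 6) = (b - 2)*(b - 1)*(b + 3)*(b + 4)*(b - 2)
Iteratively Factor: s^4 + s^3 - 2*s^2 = (s)*(s^3 + s^2 - 2*s) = s^2*(s^2 + s - 2) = s^2*(s - 1)*(s + 2)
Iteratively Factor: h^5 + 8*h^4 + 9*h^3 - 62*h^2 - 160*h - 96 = (h + 2)*(h^4 + 6*h^3 - 3*h^2 - 56*h - 48) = (h - 3)*(h + 2)*(h^3 + 9*h^2 + 24*h + 16) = (h - 3)*(h + 2)*(h + 4)*(h^2 + 5*h + 4) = (h - 3)*(h + 2)*(h + 4)^2*(h + 1)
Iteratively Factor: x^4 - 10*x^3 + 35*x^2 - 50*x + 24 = (x - 3)*(x^3 - 7*x^2 + 14*x - 8) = (x - 3)*(x - 2)*(x^2 - 5*x + 4) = (x - 3)*(x - 2)*(x - 1)*(x - 4)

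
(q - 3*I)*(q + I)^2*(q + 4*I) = q^4 + 3*I*q^3 + 9*q^2 + 23*I*q - 12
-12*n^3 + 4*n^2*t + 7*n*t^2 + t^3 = (-n + t)*(2*n + t)*(6*n + t)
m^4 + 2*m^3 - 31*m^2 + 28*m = m*(m - 4)*(m - 1)*(m + 7)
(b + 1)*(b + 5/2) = b^2 + 7*b/2 + 5/2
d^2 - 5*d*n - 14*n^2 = (d - 7*n)*(d + 2*n)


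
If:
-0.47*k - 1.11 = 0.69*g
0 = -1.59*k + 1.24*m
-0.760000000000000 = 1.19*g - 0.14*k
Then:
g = -0.78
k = -1.21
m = -1.56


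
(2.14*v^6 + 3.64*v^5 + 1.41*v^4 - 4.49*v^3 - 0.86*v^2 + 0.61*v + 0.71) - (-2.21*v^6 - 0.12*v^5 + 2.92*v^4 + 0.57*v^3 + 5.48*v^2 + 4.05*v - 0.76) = 4.35*v^6 + 3.76*v^5 - 1.51*v^4 - 5.06*v^3 - 6.34*v^2 - 3.44*v + 1.47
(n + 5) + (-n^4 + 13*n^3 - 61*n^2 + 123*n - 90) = -n^4 + 13*n^3 - 61*n^2 + 124*n - 85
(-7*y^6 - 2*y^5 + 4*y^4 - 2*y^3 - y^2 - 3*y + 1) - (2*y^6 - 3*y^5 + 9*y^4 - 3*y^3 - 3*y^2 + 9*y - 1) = -9*y^6 + y^5 - 5*y^4 + y^3 + 2*y^2 - 12*y + 2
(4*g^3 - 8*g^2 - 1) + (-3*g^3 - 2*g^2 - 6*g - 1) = g^3 - 10*g^2 - 6*g - 2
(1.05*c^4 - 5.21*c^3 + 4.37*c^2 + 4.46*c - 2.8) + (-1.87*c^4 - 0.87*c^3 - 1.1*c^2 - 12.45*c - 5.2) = -0.82*c^4 - 6.08*c^3 + 3.27*c^2 - 7.99*c - 8.0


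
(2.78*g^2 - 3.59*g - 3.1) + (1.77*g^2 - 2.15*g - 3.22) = 4.55*g^2 - 5.74*g - 6.32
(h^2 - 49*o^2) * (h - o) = h^3 - h^2*o - 49*h*o^2 + 49*o^3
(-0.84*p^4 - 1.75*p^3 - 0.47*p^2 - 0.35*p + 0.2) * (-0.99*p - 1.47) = 0.8316*p^5 + 2.9673*p^4 + 3.0378*p^3 + 1.0374*p^2 + 0.3165*p - 0.294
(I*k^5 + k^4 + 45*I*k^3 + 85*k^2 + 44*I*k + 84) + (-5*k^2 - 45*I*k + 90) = I*k^5 + k^4 + 45*I*k^3 + 80*k^2 - I*k + 174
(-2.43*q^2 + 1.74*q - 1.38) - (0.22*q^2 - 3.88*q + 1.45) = -2.65*q^2 + 5.62*q - 2.83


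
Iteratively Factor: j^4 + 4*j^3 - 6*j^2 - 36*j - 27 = (j + 1)*(j^3 + 3*j^2 - 9*j - 27) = (j + 1)*(j + 3)*(j^2 - 9) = (j - 3)*(j + 1)*(j + 3)*(j + 3)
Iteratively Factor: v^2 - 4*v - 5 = (v + 1)*(v - 5)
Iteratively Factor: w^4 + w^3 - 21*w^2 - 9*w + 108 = (w + 3)*(w^3 - 2*w^2 - 15*w + 36) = (w - 3)*(w + 3)*(w^2 + w - 12) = (w - 3)*(w + 3)*(w + 4)*(w - 3)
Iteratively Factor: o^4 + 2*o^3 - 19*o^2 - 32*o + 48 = (o + 4)*(o^3 - 2*o^2 - 11*o + 12) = (o - 4)*(o + 4)*(o^2 + 2*o - 3) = (o - 4)*(o - 1)*(o + 4)*(o + 3)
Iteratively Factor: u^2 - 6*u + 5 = (u - 1)*(u - 5)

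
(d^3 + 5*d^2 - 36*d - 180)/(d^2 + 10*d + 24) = (d^2 - d - 30)/(d + 4)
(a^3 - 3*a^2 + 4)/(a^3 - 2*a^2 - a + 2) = (a - 2)/(a - 1)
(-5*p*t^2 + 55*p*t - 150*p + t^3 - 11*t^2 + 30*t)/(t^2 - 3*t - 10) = (-5*p*t + 30*p + t^2 - 6*t)/(t + 2)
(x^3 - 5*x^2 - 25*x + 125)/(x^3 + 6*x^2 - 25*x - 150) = (x - 5)/(x + 6)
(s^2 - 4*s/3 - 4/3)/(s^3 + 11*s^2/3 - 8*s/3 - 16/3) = (3*s^2 - 4*s - 4)/(3*s^3 + 11*s^2 - 8*s - 16)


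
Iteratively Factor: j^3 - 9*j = (j)*(j^2 - 9) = j*(j + 3)*(j - 3)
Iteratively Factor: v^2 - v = (v)*(v - 1)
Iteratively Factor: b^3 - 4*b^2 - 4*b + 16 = (b - 2)*(b^2 - 2*b - 8) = (b - 2)*(b + 2)*(b - 4)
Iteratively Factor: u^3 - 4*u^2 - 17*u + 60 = (u - 3)*(u^2 - u - 20) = (u - 3)*(u + 4)*(u - 5)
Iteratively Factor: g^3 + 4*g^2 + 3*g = (g + 3)*(g^2 + g) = g*(g + 3)*(g + 1)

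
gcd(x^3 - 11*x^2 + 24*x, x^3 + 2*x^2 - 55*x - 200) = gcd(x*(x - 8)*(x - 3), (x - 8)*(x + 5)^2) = x - 8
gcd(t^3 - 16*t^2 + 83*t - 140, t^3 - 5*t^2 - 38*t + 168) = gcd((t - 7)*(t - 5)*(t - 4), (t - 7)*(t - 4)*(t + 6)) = t^2 - 11*t + 28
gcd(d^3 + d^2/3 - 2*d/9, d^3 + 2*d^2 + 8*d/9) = d^2 + 2*d/3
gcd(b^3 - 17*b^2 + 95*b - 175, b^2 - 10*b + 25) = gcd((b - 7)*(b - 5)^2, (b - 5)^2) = b^2 - 10*b + 25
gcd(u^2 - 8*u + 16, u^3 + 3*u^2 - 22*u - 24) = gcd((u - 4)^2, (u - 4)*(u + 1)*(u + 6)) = u - 4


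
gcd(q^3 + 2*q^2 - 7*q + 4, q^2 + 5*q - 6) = q - 1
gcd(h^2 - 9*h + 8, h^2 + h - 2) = h - 1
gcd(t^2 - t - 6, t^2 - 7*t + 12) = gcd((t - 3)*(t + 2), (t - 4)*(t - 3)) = t - 3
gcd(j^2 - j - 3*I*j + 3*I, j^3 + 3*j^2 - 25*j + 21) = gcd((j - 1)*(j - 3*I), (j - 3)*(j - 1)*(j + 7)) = j - 1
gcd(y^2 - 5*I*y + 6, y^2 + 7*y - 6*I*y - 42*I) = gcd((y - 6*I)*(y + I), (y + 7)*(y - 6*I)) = y - 6*I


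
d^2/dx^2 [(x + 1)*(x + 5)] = 2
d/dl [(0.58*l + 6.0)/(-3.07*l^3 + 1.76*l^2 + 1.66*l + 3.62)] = (3.5612*l^3 + 54.2392*l^2 - 21.12*l - 7.8604)/(9.4249*l^6 - 10.8064*l^5 - 7.0948*l^4 - 16.3836*l^3 + 15.498*l^2 + 12.0184*l + 13.1044)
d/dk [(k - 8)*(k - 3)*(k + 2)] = 3*k^2 - 18*k + 2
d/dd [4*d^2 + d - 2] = 8*d + 1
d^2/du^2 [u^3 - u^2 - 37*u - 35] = 6*u - 2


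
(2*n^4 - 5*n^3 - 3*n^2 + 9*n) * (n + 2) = 2*n^5 - n^4 - 13*n^3 + 3*n^2 + 18*n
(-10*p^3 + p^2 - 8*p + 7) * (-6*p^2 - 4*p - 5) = 60*p^5 + 34*p^4 + 94*p^3 - 15*p^2 + 12*p - 35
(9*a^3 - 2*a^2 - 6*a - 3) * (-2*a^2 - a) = -18*a^5 - 5*a^4 + 14*a^3 + 12*a^2 + 3*a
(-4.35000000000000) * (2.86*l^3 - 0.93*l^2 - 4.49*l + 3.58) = -12.441*l^3 + 4.0455*l^2 + 19.5315*l - 15.573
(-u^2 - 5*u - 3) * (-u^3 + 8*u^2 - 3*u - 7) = u^5 - 3*u^4 - 34*u^3 - 2*u^2 + 44*u + 21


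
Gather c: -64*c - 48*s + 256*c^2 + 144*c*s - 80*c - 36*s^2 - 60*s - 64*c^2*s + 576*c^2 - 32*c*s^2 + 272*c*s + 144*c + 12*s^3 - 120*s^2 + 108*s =c^2*(832 - 64*s) + c*(-32*s^2 + 416*s) + 12*s^3 - 156*s^2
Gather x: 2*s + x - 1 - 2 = 2*s + x - 3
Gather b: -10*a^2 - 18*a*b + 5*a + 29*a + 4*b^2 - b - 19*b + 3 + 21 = -10*a^2 + 34*a + 4*b^2 + b*(-18*a - 20) + 24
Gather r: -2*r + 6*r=4*r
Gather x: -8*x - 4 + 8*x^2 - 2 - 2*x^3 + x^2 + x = -2*x^3 + 9*x^2 - 7*x - 6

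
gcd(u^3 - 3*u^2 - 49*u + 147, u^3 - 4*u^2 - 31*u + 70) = u - 7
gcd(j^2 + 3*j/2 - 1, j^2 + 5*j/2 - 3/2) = j - 1/2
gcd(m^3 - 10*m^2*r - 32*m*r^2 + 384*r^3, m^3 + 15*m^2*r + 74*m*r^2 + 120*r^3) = m + 6*r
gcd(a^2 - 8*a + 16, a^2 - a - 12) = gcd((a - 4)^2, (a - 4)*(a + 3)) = a - 4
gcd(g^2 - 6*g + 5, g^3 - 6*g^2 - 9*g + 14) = g - 1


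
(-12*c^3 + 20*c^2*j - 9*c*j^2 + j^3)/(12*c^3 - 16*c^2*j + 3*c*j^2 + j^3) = (-6*c + j)/(6*c + j)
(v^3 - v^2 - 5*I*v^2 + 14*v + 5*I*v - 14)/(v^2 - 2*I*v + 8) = (v^2 - v*(1 + 7*I) + 7*I)/(v - 4*I)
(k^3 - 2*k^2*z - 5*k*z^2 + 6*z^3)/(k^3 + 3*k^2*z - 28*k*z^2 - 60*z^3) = (-k^2 + 4*k*z - 3*z^2)/(-k^2 - k*z + 30*z^2)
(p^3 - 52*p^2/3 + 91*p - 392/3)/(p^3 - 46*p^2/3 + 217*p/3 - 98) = (p - 8)/(p - 6)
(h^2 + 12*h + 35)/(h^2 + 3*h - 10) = (h + 7)/(h - 2)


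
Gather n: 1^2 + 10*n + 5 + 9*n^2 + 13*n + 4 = 9*n^2 + 23*n + 10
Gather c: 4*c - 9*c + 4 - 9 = -5*c - 5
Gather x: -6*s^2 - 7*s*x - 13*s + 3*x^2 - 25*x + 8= -6*s^2 - 13*s + 3*x^2 + x*(-7*s - 25) + 8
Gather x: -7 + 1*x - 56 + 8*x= 9*x - 63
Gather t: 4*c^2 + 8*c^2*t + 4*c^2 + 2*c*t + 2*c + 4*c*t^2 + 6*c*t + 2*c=8*c^2 + 4*c*t^2 + 4*c + t*(8*c^2 + 8*c)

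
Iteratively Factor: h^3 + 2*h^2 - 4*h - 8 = (h + 2)*(h^2 - 4) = (h + 2)^2*(h - 2)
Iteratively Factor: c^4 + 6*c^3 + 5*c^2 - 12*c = (c + 4)*(c^3 + 2*c^2 - 3*c) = (c - 1)*(c + 4)*(c^2 + 3*c) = c*(c - 1)*(c + 4)*(c + 3)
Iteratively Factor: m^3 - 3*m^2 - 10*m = (m)*(m^2 - 3*m - 10) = m*(m + 2)*(m - 5)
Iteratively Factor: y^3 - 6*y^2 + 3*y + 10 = (y - 2)*(y^2 - 4*y - 5) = (y - 5)*(y - 2)*(y + 1)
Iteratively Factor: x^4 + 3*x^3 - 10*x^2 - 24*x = (x + 4)*(x^3 - x^2 - 6*x) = x*(x + 4)*(x^2 - x - 6) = x*(x + 2)*(x + 4)*(x - 3)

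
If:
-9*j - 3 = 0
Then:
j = -1/3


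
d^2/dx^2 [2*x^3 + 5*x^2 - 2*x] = 12*x + 10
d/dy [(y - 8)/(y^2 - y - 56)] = -1/(y^2 + 14*y + 49)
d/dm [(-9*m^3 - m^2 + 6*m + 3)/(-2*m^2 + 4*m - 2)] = (9*m^3 - 27*m^2 + 4*m + 12)/(2*(m^3 - 3*m^2 + 3*m - 1))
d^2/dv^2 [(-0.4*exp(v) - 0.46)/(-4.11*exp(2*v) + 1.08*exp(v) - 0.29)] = (6.75684*exp(4*v) + 32.856984*exp(3*v) - 8.986104*exp(2*v) - 1.531272*exp(v) + 0.177712)*exp(v)/(69.426531*exp(6*v) - 54.730404*exp(5*v) + 29.077839*exp(4*v) - 8.983224*exp(3*v) + 2.051721*exp(2*v) - 0.272484*exp(v) + 0.024389)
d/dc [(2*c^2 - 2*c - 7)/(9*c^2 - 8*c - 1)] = 2*(c^2 + 61*c - 27)/(81*c^4 - 144*c^3 + 46*c^2 + 16*c + 1)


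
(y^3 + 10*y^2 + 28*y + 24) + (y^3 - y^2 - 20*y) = 2*y^3 + 9*y^2 + 8*y + 24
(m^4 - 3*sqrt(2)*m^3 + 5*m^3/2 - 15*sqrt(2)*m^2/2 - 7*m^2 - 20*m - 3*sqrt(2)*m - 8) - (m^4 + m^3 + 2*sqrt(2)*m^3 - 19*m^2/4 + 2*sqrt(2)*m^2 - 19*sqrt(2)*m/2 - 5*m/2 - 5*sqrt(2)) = -5*sqrt(2)*m^3 + 3*m^3/2 - 19*sqrt(2)*m^2/2 - 9*m^2/4 - 35*m/2 + 13*sqrt(2)*m/2 - 8 + 5*sqrt(2)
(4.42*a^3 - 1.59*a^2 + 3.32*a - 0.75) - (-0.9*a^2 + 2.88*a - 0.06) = 4.42*a^3 - 0.69*a^2 + 0.44*a - 0.69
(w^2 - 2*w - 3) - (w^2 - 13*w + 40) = 11*w - 43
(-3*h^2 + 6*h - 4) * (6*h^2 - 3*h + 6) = -18*h^4 + 45*h^3 - 60*h^2 + 48*h - 24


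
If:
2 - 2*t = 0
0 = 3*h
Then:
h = 0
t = 1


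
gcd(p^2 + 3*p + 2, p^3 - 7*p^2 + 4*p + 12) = p + 1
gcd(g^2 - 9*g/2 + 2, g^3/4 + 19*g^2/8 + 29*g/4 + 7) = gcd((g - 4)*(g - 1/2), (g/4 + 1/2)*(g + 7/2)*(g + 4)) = 1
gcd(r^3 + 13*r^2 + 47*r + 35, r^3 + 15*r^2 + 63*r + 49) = r^2 + 8*r + 7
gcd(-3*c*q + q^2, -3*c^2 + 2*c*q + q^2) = 1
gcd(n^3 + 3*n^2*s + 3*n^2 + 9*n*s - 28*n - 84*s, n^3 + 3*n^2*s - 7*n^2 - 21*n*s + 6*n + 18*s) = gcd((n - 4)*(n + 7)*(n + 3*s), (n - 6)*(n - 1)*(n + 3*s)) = n + 3*s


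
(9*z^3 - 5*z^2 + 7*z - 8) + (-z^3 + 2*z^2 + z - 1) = 8*z^3 - 3*z^2 + 8*z - 9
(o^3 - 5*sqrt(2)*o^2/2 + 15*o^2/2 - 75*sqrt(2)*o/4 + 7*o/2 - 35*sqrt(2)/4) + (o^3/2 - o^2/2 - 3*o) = 3*o^3/2 - 5*sqrt(2)*o^2/2 + 7*o^2 - 75*sqrt(2)*o/4 + o/2 - 35*sqrt(2)/4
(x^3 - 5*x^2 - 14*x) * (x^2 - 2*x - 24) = x^5 - 7*x^4 - 28*x^3 + 148*x^2 + 336*x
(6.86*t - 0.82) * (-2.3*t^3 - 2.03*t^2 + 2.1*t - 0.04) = -15.778*t^4 - 12.0398*t^3 + 16.0706*t^2 - 1.9964*t + 0.0328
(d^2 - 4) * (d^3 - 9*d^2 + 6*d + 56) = d^5 - 9*d^4 + 2*d^3 + 92*d^2 - 24*d - 224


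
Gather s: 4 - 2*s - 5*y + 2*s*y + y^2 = s*(2*y - 2) + y^2 - 5*y + 4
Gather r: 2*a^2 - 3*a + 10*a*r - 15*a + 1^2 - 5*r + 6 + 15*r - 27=2*a^2 - 18*a + r*(10*a + 10) - 20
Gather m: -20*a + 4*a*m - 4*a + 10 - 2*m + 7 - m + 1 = -24*a + m*(4*a - 3) + 18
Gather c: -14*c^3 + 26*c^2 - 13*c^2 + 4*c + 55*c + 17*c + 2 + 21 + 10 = -14*c^3 + 13*c^2 + 76*c + 33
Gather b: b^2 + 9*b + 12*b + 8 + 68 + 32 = b^2 + 21*b + 108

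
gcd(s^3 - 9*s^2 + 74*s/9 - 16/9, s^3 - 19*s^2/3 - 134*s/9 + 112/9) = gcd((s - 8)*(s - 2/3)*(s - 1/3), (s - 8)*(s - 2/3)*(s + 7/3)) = s^2 - 26*s/3 + 16/3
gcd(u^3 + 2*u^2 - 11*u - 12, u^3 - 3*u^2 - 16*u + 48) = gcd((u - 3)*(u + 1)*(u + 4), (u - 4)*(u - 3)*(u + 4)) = u^2 + u - 12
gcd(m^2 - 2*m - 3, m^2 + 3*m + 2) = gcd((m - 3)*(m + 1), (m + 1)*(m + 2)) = m + 1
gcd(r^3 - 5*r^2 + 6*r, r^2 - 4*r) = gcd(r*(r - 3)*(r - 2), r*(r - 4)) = r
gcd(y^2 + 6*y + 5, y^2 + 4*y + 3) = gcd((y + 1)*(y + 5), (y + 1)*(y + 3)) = y + 1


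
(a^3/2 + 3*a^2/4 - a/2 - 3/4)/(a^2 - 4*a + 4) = (2*a^3 + 3*a^2 - 2*a - 3)/(4*(a^2 - 4*a + 4))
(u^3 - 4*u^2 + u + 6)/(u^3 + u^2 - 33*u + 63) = (u^2 - u - 2)/(u^2 + 4*u - 21)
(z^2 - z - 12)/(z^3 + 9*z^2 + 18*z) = (z - 4)/(z*(z + 6))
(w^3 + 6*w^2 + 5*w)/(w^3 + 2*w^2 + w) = (w + 5)/(w + 1)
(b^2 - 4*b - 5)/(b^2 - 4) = (b^2 - 4*b - 5)/(b^2 - 4)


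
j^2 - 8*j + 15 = (j - 5)*(j - 3)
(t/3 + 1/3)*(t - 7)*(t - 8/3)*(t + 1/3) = t^4/3 - 25*t^3/9 + 55*t^2/27 + 65*t/9 + 56/27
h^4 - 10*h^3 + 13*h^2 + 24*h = h*(h - 8)*(h - 3)*(h + 1)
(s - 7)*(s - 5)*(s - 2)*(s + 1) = s^4 - 13*s^3 + 45*s^2 - 11*s - 70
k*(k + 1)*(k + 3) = k^3 + 4*k^2 + 3*k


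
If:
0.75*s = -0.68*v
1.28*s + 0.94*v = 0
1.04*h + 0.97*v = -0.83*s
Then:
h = 0.00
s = 0.00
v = 0.00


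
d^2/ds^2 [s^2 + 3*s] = 2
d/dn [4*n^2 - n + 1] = 8*n - 1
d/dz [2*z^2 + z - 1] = 4*z + 1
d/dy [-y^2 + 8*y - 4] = 8 - 2*y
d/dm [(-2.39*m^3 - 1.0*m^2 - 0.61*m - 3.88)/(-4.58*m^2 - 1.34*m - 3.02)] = (10.9462*m^4 + 6.4052*m^3 + 20.1996*m^2 - 29.5008*m - 3.357)/(20.9764*m^4 + 12.2744*m^3 + 29.4588*m^2 + 8.0936*m + 9.1204)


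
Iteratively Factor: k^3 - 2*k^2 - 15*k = (k - 5)*(k^2 + 3*k) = k*(k - 5)*(k + 3)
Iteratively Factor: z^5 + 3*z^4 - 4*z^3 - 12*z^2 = (z + 2)*(z^4 + z^3 - 6*z^2) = z*(z + 2)*(z^3 + z^2 - 6*z) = z*(z - 2)*(z + 2)*(z^2 + 3*z) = z^2*(z - 2)*(z + 2)*(z + 3)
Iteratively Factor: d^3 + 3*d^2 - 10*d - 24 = (d + 4)*(d^2 - d - 6) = (d - 3)*(d + 4)*(d + 2)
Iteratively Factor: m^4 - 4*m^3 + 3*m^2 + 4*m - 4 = (m + 1)*(m^3 - 5*m^2 + 8*m - 4) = (m - 1)*(m + 1)*(m^2 - 4*m + 4) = (m - 2)*(m - 1)*(m + 1)*(m - 2)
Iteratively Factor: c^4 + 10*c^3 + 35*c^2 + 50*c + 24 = (c + 1)*(c^3 + 9*c^2 + 26*c + 24) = (c + 1)*(c + 2)*(c^2 + 7*c + 12) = (c + 1)*(c + 2)*(c + 3)*(c + 4)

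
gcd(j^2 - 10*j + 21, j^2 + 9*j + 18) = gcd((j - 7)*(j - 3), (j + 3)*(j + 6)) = 1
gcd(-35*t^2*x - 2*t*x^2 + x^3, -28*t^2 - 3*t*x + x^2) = -7*t + x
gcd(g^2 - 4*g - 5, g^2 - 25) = g - 5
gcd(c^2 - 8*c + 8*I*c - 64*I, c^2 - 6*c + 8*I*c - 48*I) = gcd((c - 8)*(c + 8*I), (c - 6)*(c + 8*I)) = c + 8*I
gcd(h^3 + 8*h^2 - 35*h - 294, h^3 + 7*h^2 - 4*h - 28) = h + 7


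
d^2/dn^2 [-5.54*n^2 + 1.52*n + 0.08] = -11.0800000000000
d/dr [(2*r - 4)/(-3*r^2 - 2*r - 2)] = 6*(r^2 - 4*r - 2)/(9*r^4 + 12*r^3 + 16*r^2 + 8*r + 4)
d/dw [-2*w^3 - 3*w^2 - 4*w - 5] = -6*w^2 - 6*w - 4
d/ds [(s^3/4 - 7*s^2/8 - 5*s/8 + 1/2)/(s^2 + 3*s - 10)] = (s^4 + 6*s^3 - 38*s^2 + 66*s + 19)/(4*(s^4 + 6*s^3 - 11*s^2 - 60*s + 100))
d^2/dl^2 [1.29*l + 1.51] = 0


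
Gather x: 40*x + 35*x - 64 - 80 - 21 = 75*x - 165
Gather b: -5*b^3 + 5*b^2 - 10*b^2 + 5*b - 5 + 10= -5*b^3 - 5*b^2 + 5*b + 5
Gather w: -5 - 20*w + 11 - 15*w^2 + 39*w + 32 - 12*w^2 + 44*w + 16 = -27*w^2 + 63*w + 54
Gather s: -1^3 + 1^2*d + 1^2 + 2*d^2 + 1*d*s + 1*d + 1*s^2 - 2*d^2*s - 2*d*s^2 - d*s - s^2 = -2*d^2*s + 2*d^2 - 2*d*s^2 + 2*d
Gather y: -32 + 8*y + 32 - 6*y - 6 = 2*y - 6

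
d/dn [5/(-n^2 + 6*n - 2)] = 10*(n - 3)/(n^2 - 6*n + 2)^2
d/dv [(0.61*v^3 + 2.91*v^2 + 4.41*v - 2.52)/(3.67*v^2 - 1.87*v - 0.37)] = (2.2387*v^4 - 2.2814*v^3 - 22.3035*v^2 + 16.3434*v - 6.3441)/(13.4689*v^4 - 13.7258*v^3 + 0.781100000000001*v^2 + 1.3838*v + 0.1369)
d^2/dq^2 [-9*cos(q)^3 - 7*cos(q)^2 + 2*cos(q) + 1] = 19*cos(q)/4 + 14*cos(2*q) + 81*cos(3*q)/4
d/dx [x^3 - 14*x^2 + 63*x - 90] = 3*x^2 - 28*x + 63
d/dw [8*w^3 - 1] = 24*w^2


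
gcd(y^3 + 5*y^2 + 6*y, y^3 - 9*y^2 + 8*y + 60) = y + 2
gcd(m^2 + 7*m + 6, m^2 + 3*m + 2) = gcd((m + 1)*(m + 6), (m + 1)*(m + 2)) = m + 1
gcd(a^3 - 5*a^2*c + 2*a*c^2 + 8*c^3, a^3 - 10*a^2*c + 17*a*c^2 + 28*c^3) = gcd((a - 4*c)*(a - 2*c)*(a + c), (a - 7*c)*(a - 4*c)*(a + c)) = a^2 - 3*a*c - 4*c^2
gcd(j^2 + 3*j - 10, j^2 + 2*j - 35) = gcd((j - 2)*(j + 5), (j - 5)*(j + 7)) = 1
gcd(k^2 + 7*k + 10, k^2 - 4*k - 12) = k + 2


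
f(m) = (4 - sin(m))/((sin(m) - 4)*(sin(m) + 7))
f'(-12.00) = 0.01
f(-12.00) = -0.13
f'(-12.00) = 0.01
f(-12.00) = -0.13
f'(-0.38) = 0.02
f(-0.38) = -0.15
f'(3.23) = -0.02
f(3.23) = -0.14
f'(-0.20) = 0.02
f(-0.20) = -0.15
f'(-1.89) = -0.01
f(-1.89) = -0.17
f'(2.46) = -0.01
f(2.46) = -0.13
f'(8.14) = -0.00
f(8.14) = -0.13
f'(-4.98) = 0.00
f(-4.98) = -0.13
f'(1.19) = 0.01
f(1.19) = -0.13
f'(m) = -(4 - sin(m))*cos(m)/((sin(m) - 4)*(sin(m) + 7)^2) - (4 - sin(m))*cos(m)/((sin(m) - 4)^2*(sin(m) + 7)) - cos(m)/((sin(m) - 4)*(sin(m) + 7)) = cos(m)/(sin(m) + 7)^2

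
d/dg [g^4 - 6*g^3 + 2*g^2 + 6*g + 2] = 4*g^3 - 18*g^2 + 4*g + 6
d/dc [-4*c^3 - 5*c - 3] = -12*c^2 - 5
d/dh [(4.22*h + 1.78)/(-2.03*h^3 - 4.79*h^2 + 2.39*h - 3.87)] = (17.1332*h^3 + 31.054*h^2 + 17.0524*h - 20.5856)/(4.1209*h^6 + 19.4474*h^5 + 13.2407*h^4 - 7.184*h^3 + 42.7867*h^2 - 18.4986*h + 14.9769)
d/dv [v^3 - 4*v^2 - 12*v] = 3*v^2 - 8*v - 12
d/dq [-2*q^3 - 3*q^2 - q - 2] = -6*q^2 - 6*q - 1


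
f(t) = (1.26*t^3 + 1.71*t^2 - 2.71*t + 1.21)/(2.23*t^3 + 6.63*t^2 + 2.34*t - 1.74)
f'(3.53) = 0.04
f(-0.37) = -1.32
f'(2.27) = 0.08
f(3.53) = 0.37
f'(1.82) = 0.10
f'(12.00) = 0.01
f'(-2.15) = 0.41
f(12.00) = 0.49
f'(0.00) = 0.62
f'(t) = (-6.69*t^2 - 13.26*t - 2.34)*(1.26*t^3 + 1.71*t^2 - 2.71*t + 1.21)/(2.23*t^3 + 6.63*t^2 + 2.34*t - 1.74)^2 + (3.78*t^2 + 3.42*t - 2.71)/(2.23*t^3 + 6.63*t^2 + 2.34*t - 1.74) = (1.77635683940025e-15*t^5 + 4.5405*t^4 + 17.9834*t^3 + 7.2966*t^2 - 21.9954*t + 1.884)/(4.9729*t^6 + 29.5698*t^5 + 54.3933*t^4 + 23.268*t^3 - 17.5968*t^2 - 8.1432*t + 3.0276)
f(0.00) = -0.70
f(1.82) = 0.25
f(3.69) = 0.37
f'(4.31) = 0.03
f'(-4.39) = 0.08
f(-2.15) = 1.41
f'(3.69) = 0.04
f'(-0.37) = 3.11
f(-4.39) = 0.83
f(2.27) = 0.29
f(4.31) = 0.39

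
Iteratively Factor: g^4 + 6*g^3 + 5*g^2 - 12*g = (g - 1)*(g^3 + 7*g^2 + 12*g) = g*(g - 1)*(g^2 + 7*g + 12) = g*(g - 1)*(g + 4)*(g + 3)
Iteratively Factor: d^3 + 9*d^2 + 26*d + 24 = (d + 4)*(d^2 + 5*d + 6) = (d + 2)*(d + 4)*(d + 3)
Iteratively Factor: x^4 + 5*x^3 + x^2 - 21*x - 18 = (x + 1)*(x^3 + 4*x^2 - 3*x - 18) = (x + 1)*(x + 3)*(x^2 + x - 6) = (x - 2)*(x + 1)*(x + 3)*(x + 3)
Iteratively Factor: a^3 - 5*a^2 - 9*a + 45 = (a - 3)*(a^2 - 2*a - 15) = (a - 3)*(a + 3)*(a - 5)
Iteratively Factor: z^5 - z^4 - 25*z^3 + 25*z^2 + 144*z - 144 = (z + 3)*(z^4 - 4*z^3 - 13*z^2 + 64*z - 48) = (z - 4)*(z + 3)*(z^3 - 13*z + 12) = (z - 4)*(z - 3)*(z + 3)*(z^2 + 3*z - 4) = (z - 4)*(z - 3)*(z + 3)*(z + 4)*(z - 1)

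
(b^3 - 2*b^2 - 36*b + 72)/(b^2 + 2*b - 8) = (b^2 - 36)/(b + 4)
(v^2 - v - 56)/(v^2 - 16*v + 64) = (v + 7)/(v - 8)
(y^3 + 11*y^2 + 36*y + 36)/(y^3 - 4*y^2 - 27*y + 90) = (y^3 + 11*y^2 + 36*y + 36)/(y^3 - 4*y^2 - 27*y + 90)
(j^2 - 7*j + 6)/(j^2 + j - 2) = (j - 6)/(j + 2)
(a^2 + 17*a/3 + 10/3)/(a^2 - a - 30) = (a + 2/3)/(a - 6)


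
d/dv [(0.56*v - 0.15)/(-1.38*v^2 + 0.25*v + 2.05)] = (0.7728*v^2 - 0.414*v + 1.1855)/(1.9044*v^4 - 0.69*v^3 - 5.5955*v^2 + 1.025*v + 4.2025)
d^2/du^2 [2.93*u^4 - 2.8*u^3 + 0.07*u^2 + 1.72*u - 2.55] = 35.16*u^2 - 16.8*u + 0.14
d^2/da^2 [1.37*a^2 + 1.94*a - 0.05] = 2.74000000000000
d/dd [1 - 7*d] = -7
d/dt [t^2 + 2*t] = 2*t + 2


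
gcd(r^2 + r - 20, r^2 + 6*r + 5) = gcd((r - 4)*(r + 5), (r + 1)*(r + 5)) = r + 5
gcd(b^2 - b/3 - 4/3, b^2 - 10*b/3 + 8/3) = b - 4/3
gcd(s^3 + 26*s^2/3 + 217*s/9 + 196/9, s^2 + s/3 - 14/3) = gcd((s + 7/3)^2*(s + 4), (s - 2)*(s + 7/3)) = s + 7/3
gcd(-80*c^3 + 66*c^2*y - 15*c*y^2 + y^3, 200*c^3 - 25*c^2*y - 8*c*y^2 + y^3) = 40*c^2 - 13*c*y + y^2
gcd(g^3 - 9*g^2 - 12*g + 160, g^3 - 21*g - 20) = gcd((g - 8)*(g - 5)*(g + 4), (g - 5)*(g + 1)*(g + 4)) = g^2 - g - 20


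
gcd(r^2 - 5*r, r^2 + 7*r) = r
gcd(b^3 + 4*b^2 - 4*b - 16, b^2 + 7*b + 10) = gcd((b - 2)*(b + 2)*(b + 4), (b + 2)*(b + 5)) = b + 2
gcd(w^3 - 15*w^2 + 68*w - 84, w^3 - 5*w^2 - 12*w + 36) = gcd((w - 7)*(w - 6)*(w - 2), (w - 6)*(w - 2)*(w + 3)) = w^2 - 8*w + 12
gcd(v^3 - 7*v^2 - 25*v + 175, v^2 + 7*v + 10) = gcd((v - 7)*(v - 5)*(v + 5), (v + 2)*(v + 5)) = v + 5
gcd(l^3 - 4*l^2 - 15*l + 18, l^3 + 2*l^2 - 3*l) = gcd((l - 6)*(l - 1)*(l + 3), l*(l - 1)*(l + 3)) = l^2 + 2*l - 3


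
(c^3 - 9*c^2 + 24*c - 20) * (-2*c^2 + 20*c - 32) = -2*c^5 + 38*c^4 - 260*c^3 + 808*c^2 - 1168*c + 640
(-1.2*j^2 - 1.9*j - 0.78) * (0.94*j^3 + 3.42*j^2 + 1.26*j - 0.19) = -1.128*j^5 - 5.89*j^4 - 8.7432*j^3 - 4.8336*j^2 - 0.6218*j + 0.1482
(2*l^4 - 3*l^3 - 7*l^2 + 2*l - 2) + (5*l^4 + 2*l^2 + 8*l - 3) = 7*l^4 - 3*l^3 - 5*l^2 + 10*l - 5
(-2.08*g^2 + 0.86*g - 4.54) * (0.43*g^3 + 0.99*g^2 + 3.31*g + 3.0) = -0.8944*g^5 - 1.6894*g^4 - 7.9856*g^3 - 7.888*g^2 - 12.4474*g - 13.62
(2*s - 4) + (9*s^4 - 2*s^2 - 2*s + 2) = 9*s^4 - 2*s^2 - 2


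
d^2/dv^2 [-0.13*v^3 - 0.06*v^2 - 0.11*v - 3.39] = -0.78*v - 0.12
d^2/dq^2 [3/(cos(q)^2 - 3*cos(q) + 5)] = 3*(4*sin(q)^4 + 9*sin(q)^2 + 105*cos(q)/4 - 9*cos(3*q)/4 - 21)/(sin(q)^2 + 3*cos(q) - 6)^3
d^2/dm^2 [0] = 0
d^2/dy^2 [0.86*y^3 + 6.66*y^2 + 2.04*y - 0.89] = 5.16*y + 13.32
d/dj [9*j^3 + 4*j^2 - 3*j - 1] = 27*j^2 + 8*j - 3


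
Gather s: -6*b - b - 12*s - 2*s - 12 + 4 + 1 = -7*b - 14*s - 7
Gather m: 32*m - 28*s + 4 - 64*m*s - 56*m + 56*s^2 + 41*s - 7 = m*(-64*s - 24) + 56*s^2 + 13*s - 3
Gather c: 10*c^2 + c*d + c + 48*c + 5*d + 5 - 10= 10*c^2 + c*(d + 49) + 5*d - 5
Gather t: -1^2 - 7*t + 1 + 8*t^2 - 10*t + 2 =8*t^2 - 17*t + 2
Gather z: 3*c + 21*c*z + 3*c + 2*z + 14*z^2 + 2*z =6*c + 14*z^2 + z*(21*c + 4)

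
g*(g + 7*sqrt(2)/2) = g^2 + 7*sqrt(2)*g/2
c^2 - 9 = (c - 3)*(c + 3)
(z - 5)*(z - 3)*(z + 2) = z^3 - 6*z^2 - z + 30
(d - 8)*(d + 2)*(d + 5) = d^3 - d^2 - 46*d - 80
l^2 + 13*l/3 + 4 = (l + 4/3)*(l + 3)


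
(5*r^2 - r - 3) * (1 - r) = -5*r^3 + 6*r^2 + 2*r - 3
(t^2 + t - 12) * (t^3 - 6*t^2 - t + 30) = t^5 - 5*t^4 - 19*t^3 + 101*t^2 + 42*t - 360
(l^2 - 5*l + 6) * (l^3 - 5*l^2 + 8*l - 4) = l^5 - 10*l^4 + 39*l^3 - 74*l^2 + 68*l - 24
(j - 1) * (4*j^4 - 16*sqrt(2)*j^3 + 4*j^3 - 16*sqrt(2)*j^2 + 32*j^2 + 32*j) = 4*j^5 - 16*sqrt(2)*j^4 + 28*j^3 + 16*sqrt(2)*j^2 - 32*j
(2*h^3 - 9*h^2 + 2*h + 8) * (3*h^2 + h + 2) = 6*h^5 - 25*h^4 + h^3 + 8*h^2 + 12*h + 16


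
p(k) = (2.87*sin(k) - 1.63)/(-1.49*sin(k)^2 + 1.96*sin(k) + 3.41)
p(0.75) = 0.08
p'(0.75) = 0.52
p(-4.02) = 0.14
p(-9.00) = -1.20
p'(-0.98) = 19.53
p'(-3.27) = -0.93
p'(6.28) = 1.12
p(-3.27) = -0.35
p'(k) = (2.98*sin(k)*cos(k) - 1.96*cos(k))*(2.87*sin(k) - 1.63)/(-1.49*sin(k)^2 + 1.96*sin(k) + 3.41)^2 + 2.87*cos(k)/(-1.49*sin(k)^2 + 1.96*sin(k) + 3.41)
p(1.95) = 0.26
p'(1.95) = -0.29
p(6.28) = -0.48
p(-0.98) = -5.32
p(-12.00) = -0.02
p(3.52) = -1.08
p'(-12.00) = 0.60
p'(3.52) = -2.32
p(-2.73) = -1.16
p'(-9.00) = -2.59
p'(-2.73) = -2.51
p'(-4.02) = -0.46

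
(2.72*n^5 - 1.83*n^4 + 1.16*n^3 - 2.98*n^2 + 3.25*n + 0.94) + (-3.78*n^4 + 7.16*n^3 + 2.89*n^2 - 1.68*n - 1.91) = 2.72*n^5 - 5.61*n^4 + 8.32*n^3 - 0.0899999999999999*n^2 + 1.57*n - 0.97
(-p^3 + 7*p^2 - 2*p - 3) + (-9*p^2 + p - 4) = -p^3 - 2*p^2 - p - 7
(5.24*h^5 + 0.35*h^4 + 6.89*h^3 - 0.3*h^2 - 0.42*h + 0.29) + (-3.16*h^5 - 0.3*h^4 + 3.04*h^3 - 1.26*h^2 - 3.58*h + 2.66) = 2.08*h^5 + 0.05*h^4 + 9.93*h^3 - 1.56*h^2 - 4.0*h + 2.95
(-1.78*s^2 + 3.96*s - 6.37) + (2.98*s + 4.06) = -1.78*s^2 + 6.94*s - 2.31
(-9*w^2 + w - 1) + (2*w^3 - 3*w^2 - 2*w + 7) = 2*w^3 - 12*w^2 - w + 6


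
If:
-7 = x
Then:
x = -7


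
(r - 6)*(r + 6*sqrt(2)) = r^2 - 6*r + 6*sqrt(2)*r - 36*sqrt(2)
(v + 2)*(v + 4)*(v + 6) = v^3 + 12*v^2 + 44*v + 48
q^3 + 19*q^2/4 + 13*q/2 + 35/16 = (q + 1/2)*(q + 7/4)*(q + 5/2)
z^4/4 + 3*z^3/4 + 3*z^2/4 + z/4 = z*(z/4 + 1/4)*(z + 1)^2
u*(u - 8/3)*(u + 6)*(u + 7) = u^4 + 31*u^3/3 + 22*u^2/3 - 112*u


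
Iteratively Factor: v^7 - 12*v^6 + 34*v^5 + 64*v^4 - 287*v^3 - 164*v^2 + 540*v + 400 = (v - 4)*(v^6 - 8*v^5 + 2*v^4 + 72*v^3 + v^2 - 160*v - 100) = (v - 4)*(v + 2)*(v^5 - 10*v^4 + 22*v^3 + 28*v^2 - 55*v - 50) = (v - 4)*(v - 2)*(v + 2)*(v^4 - 8*v^3 + 6*v^2 + 40*v + 25) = (v - 4)*(v - 2)*(v + 1)*(v + 2)*(v^3 - 9*v^2 + 15*v + 25) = (v - 5)*(v - 4)*(v - 2)*(v + 1)*(v + 2)*(v^2 - 4*v - 5) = (v - 5)*(v - 4)*(v - 2)*(v + 1)^2*(v + 2)*(v - 5)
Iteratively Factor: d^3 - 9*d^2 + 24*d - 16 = (d - 4)*(d^2 - 5*d + 4) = (d - 4)^2*(d - 1)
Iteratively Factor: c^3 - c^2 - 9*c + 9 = (c + 3)*(c^2 - 4*c + 3) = (c - 3)*(c + 3)*(c - 1)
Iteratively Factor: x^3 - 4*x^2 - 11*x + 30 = (x - 5)*(x^2 + x - 6) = (x - 5)*(x + 3)*(x - 2)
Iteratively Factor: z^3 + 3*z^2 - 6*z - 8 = (z + 4)*(z^2 - z - 2) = (z - 2)*(z + 4)*(z + 1)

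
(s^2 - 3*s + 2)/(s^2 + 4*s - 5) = (s - 2)/(s + 5)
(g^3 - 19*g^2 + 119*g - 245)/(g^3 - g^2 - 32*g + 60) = (g^2 - 14*g + 49)/(g^2 + 4*g - 12)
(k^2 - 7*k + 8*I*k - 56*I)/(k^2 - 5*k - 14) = (k + 8*I)/(k + 2)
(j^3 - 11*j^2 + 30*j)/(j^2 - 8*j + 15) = j*(j - 6)/(j - 3)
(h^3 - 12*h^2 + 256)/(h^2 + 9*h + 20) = (h^2 - 16*h + 64)/(h + 5)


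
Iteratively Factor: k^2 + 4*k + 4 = (k + 2)*(k + 2)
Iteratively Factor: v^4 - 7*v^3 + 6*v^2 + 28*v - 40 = (v - 2)*(v^3 - 5*v^2 - 4*v + 20) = (v - 2)^2*(v^2 - 3*v - 10) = (v - 2)^2*(v + 2)*(v - 5)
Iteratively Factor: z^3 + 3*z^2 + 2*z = (z + 2)*(z^2 + z) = z*(z + 2)*(z + 1)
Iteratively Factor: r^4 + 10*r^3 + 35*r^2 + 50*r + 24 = (r + 1)*(r^3 + 9*r^2 + 26*r + 24) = (r + 1)*(r + 4)*(r^2 + 5*r + 6) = (r + 1)*(r + 3)*(r + 4)*(r + 2)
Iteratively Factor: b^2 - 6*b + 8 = (b - 2)*(b - 4)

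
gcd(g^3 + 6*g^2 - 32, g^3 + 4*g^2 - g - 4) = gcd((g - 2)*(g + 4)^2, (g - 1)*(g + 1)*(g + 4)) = g + 4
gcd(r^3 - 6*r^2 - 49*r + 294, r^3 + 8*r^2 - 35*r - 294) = r^2 + r - 42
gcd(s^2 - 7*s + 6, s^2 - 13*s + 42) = s - 6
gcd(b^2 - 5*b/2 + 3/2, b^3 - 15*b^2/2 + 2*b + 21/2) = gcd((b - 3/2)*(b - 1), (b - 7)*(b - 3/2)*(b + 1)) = b - 3/2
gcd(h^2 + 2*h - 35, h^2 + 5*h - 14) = h + 7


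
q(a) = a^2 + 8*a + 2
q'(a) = 2*a + 8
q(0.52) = 6.43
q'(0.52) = 9.04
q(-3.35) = -13.58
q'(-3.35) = 1.30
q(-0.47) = -1.54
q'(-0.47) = 7.06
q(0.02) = 2.16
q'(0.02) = 8.04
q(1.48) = 16.03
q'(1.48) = 10.96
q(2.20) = 24.44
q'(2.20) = 12.40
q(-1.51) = -7.80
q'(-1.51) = 4.98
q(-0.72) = -3.24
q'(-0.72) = 6.56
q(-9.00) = 11.00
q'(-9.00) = -10.00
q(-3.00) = -13.00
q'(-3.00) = 2.00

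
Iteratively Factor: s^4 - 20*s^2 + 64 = (s + 4)*(s^3 - 4*s^2 - 4*s + 16) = (s - 2)*(s + 4)*(s^2 - 2*s - 8) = (s - 4)*(s - 2)*(s + 4)*(s + 2)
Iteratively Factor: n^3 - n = (n - 1)*(n^2 + n) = (n - 1)*(n + 1)*(n)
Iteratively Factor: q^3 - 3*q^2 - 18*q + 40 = (q - 5)*(q^2 + 2*q - 8) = (q - 5)*(q - 2)*(q + 4)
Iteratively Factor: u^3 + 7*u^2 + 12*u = (u + 4)*(u^2 + 3*u) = (u + 3)*(u + 4)*(u)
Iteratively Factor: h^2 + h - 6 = (h - 2)*(h + 3)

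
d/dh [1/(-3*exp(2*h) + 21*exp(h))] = (2*exp(h) - 7)*exp(-h)/(3*(exp(h) - 7)^2)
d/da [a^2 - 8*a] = 2*a - 8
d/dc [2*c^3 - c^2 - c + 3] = 6*c^2 - 2*c - 1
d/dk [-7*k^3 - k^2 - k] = -21*k^2 - 2*k - 1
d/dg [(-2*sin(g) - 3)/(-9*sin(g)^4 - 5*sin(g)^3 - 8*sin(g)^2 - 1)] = (-54*sin(g)^4 - 128*sin(g)^3 - 61*sin(g)^2 - 48*sin(g) + 2)*cos(g)/(9*sin(g)^4 + 5*sin(g)^3 + 8*sin(g)^2 + 1)^2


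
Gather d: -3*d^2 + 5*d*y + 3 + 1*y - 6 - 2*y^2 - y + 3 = -3*d^2 + 5*d*y - 2*y^2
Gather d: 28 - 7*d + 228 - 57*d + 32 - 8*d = 288 - 72*d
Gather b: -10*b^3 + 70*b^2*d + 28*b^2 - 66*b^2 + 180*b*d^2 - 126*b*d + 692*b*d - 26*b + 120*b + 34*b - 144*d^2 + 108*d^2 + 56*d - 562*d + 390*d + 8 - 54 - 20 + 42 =-10*b^3 + b^2*(70*d - 38) + b*(180*d^2 + 566*d + 128) - 36*d^2 - 116*d - 24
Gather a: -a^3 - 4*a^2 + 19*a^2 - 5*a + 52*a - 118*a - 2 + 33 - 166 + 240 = -a^3 + 15*a^2 - 71*a + 105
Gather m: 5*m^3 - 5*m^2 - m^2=5*m^3 - 6*m^2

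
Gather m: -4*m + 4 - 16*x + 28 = -4*m - 16*x + 32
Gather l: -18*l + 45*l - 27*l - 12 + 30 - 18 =0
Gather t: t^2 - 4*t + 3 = t^2 - 4*t + 3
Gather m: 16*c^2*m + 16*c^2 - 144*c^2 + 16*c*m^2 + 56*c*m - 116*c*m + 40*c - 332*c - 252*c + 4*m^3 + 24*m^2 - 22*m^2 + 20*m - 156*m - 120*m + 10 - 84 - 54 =-128*c^2 - 544*c + 4*m^3 + m^2*(16*c + 2) + m*(16*c^2 - 60*c - 256) - 128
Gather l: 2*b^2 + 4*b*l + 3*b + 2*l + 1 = 2*b^2 + 3*b + l*(4*b + 2) + 1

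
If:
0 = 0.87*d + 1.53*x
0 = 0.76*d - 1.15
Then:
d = 1.51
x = -0.86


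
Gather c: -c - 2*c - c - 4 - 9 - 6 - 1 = -4*c - 20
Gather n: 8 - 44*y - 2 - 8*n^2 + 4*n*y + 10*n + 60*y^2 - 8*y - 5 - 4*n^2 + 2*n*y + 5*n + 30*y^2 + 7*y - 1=-12*n^2 + n*(6*y + 15) + 90*y^2 - 45*y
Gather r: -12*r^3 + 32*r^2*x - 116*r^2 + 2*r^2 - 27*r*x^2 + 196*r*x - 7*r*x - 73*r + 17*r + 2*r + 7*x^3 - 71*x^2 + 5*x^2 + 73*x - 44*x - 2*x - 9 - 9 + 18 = -12*r^3 + r^2*(32*x - 114) + r*(-27*x^2 + 189*x - 54) + 7*x^3 - 66*x^2 + 27*x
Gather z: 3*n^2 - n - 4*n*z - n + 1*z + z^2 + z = 3*n^2 - 2*n + z^2 + z*(2 - 4*n)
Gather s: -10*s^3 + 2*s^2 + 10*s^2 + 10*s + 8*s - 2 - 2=-10*s^3 + 12*s^2 + 18*s - 4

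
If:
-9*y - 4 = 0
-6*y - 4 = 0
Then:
No Solution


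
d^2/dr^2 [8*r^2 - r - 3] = 16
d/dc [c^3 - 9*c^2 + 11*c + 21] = 3*c^2 - 18*c + 11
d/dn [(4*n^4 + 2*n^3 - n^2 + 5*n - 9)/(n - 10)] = (12*n^4 - 156*n^3 - 61*n^2 + 20*n - 41)/(n^2 - 20*n + 100)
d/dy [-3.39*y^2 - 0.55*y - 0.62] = -6.78*y - 0.55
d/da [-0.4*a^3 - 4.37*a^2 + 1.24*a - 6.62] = -1.2*a^2 - 8.74*a + 1.24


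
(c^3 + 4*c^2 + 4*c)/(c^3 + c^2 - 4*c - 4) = c*(c + 2)/(c^2 - c - 2)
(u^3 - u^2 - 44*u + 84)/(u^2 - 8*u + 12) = u + 7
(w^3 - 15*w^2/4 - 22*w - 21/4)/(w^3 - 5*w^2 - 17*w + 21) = (w + 1/4)/(w - 1)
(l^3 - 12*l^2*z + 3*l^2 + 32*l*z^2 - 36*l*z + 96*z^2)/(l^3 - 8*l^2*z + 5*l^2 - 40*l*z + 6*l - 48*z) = (l - 4*z)/(l + 2)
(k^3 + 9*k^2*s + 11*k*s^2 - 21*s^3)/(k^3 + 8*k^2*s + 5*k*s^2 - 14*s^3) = (k + 3*s)/(k + 2*s)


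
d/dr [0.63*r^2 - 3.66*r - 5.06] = 1.26*r - 3.66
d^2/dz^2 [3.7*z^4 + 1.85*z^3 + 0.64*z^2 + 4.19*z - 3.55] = 44.4*z^2 + 11.1*z + 1.28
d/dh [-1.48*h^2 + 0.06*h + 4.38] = 0.06 - 2.96*h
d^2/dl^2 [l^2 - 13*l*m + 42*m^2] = 2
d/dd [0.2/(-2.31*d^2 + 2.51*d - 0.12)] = (0.924*d - 0.502)/(2.31*d^2 - 2.51*d + 0.12)^2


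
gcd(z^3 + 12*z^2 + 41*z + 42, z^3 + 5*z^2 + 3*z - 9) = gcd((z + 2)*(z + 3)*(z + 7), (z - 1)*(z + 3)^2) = z + 3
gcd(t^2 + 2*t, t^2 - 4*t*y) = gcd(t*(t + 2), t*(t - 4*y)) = t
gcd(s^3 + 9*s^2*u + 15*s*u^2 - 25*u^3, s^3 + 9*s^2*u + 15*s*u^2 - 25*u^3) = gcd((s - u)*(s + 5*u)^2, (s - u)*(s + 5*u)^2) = s^3 + 9*s^2*u + 15*s*u^2 - 25*u^3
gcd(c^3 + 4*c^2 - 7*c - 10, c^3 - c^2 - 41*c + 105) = 1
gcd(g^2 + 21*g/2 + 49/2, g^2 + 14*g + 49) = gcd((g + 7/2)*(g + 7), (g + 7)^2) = g + 7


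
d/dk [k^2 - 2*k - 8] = 2*k - 2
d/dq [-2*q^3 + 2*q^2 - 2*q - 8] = -6*q^2 + 4*q - 2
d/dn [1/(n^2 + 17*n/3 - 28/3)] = 3*(-6*n - 17)/(3*n^2 + 17*n - 28)^2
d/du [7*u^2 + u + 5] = 14*u + 1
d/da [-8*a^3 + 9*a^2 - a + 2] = -24*a^2 + 18*a - 1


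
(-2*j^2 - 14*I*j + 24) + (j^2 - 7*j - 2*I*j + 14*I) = -j^2 - 7*j - 16*I*j + 24 + 14*I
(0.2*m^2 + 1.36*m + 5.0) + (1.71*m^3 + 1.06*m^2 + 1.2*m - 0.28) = 1.71*m^3 + 1.26*m^2 + 2.56*m + 4.72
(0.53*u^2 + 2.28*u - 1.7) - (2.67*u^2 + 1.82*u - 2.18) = -2.14*u^2 + 0.46*u + 0.48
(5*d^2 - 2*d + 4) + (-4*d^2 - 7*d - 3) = d^2 - 9*d + 1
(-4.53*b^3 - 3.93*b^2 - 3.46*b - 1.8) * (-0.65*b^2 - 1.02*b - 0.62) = 2.9445*b^5 + 7.1751*b^4 + 9.0662*b^3 + 7.1358*b^2 + 3.9812*b + 1.116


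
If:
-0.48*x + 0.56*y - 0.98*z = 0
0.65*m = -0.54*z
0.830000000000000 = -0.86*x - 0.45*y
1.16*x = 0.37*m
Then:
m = 1.51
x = 0.48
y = -2.76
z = -1.81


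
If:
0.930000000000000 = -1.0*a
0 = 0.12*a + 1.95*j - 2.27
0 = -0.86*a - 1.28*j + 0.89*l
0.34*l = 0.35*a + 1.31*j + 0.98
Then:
No Solution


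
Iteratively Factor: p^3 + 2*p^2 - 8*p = (p)*(p^2 + 2*p - 8) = p*(p + 4)*(p - 2)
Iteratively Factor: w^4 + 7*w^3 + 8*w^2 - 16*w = (w + 4)*(w^3 + 3*w^2 - 4*w) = (w + 4)^2*(w^2 - w) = (w - 1)*(w + 4)^2*(w)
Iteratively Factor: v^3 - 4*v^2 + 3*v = (v - 1)*(v^2 - 3*v) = v*(v - 1)*(v - 3)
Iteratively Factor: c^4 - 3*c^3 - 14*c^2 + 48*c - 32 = (c - 4)*(c^3 + c^2 - 10*c + 8) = (c - 4)*(c - 2)*(c^2 + 3*c - 4) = (c - 4)*(c - 2)*(c - 1)*(c + 4)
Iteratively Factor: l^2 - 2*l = (l - 2)*(l)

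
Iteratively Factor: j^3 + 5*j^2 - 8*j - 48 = (j + 4)*(j^2 + j - 12) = (j - 3)*(j + 4)*(j + 4)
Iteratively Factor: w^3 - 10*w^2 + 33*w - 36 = (w - 3)*(w^2 - 7*w + 12) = (w - 3)^2*(w - 4)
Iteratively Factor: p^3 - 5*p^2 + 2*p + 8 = (p + 1)*(p^2 - 6*p + 8) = (p - 4)*(p + 1)*(p - 2)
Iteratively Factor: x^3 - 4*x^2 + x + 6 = (x - 2)*(x^2 - 2*x - 3) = (x - 3)*(x - 2)*(x + 1)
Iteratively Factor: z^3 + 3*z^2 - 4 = (z + 2)*(z^2 + z - 2) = (z + 2)^2*(z - 1)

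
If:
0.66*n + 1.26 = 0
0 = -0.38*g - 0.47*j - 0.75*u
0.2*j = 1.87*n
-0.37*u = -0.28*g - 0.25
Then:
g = 8.32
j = -17.85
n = -1.91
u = 6.97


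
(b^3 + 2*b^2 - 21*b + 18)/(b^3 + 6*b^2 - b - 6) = (b - 3)/(b + 1)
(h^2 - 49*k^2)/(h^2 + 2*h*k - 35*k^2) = (h - 7*k)/(h - 5*k)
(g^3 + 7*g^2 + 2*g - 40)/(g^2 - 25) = (g^2 + 2*g - 8)/(g - 5)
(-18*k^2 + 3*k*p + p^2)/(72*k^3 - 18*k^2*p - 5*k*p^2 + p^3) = (6*k + p)/(-24*k^2 - 2*k*p + p^2)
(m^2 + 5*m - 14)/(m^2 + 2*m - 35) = (m - 2)/(m - 5)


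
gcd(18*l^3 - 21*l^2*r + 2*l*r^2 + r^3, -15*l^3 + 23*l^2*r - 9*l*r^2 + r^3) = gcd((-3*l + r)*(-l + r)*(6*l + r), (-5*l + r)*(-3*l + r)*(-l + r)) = 3*l^2 - 4*l*r + r^2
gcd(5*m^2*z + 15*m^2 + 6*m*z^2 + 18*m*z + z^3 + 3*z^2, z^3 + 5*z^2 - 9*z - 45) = z + 3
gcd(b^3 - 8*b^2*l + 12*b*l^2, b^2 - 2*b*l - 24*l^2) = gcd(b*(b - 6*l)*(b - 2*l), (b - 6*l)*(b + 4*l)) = b - 6*l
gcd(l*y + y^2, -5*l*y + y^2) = y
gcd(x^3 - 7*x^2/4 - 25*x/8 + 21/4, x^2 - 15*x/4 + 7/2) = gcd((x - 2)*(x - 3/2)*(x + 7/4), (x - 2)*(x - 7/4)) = x - 2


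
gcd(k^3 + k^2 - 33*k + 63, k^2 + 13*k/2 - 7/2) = k + 7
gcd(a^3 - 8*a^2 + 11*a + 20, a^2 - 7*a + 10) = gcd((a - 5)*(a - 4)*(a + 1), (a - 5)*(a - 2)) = a - 5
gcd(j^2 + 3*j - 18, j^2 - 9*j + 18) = j - 3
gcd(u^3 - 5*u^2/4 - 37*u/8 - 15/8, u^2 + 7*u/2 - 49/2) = 1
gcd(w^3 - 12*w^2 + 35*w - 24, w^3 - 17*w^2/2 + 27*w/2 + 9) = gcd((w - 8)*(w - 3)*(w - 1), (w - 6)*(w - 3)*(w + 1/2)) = w - 3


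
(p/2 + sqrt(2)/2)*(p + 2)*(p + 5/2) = p^3/2 + sqrt(2)*p^2/2 + 9*p^2/4 + 5*p/2 + 9*sqrt(2)*p/4 + 5*sqrt(2)/2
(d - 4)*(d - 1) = d^2 - 5*d + 4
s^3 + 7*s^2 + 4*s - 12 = (s - 1)*(s + 2)*(s + 6)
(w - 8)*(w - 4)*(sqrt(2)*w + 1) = sqrt(2)*w^3 - 12*sqrt(2)*w^2 + w^2 - 12*w + 32*sqrt(2)*w + 32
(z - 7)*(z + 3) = z^2 - 4*z - 21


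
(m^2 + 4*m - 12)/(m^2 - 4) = (m + 6)/(m + 2)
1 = 1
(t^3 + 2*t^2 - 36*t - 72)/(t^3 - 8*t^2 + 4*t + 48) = (t + 6)/(t - 4)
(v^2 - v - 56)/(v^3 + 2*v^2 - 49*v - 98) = (v - 8)/(v^2 - 5*v - 14)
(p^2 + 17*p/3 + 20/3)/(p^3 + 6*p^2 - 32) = (p + 5/3)/(p^2 + 2*p - 8)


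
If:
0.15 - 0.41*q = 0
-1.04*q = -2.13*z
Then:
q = 0.37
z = 0.18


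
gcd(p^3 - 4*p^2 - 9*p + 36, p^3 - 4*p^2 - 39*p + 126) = p - 3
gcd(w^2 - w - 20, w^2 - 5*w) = w - 5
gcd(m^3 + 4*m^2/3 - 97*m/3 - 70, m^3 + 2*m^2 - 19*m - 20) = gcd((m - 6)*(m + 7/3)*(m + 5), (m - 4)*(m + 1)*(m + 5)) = m + 5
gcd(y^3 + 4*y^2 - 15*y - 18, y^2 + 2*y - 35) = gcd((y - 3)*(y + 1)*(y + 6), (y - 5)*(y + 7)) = 1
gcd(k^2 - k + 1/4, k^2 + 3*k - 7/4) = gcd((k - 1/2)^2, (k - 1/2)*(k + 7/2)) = k - 1/2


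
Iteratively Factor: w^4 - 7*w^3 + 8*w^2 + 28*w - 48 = (w - 2)*(w^3 - 5*w^2 - 2*w + 24) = (w - 2)*(w + 2)*(w^2 - 7*w + 12) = (w - 4)*(w - 2)*(w + 2)*(w - 3)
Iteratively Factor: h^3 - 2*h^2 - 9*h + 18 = (h - 2)*(h^2 - 9) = (h - 2)*(h + 3)*(h - 3)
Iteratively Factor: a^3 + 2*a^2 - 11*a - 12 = (a + 4)*(a^2 - 2*a - 3) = (a + 1)*(a + 4)*(a - 3)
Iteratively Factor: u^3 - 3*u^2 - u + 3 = (u + 1)*(u^2 - 4*u + 3) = (u - 1)*(u + 1)*(u - 3)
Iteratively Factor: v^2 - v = (v)*(v - 1)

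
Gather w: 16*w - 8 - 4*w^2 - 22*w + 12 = -4*w^2 - 6*w + 4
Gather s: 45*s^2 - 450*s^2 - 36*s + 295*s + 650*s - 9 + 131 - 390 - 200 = -405*s^2 + 909*s - 468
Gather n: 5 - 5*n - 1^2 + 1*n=4 - 4*n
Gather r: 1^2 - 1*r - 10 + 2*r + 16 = r + 7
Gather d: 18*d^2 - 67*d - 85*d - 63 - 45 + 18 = 18*d^2 - 152*d - 90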